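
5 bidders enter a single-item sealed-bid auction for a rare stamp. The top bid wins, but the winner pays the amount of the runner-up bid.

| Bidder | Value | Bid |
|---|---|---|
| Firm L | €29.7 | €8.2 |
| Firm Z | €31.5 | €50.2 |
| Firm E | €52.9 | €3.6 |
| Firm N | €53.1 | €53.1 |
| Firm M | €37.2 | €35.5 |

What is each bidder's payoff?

Bids in descending order: Firm N €53.1, then Firm Z €50.2, then Firm M €35.5, then Firm L €8.2, then Firm E €3.6.
Firm N has the top bid and wins; the price is the second-highest bid, €50.2.
Firm N's payoff = €53.1 − €50.2 = €2.9. All other bidders lose, so their payoff is 0.

Payoffs: Firm L €0.0, Firm Z €0.0, Firm E €0.0, Firm N €2.9, Firm M €0.0.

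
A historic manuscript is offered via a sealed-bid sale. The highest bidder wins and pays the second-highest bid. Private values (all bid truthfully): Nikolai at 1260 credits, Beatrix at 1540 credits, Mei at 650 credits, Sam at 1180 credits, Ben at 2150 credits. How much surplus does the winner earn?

Winner's surplus: 610 credits.

Ordered from highest: Ben 2150 credits; Beatrix 1540 credits; Nikolai 1260 credits; Sam 1180 credits; Mei 650 credits.
Ben wins with the top bid and pays the second-highest, 1540 credits.
Surplus = 2150 credits − 1540 credits = 610 credits.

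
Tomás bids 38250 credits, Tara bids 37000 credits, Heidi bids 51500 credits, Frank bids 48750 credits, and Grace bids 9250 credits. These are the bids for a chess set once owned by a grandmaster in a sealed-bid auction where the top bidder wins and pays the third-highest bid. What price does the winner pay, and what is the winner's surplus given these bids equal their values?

Sorted high to low: Heidi 51500 credits, then Frank 48750 credits, then Tomás 38250 credits, then Tara 37000 credits, then Grace 9250 credits.
Heidi is the highest bidder, so Heidi wins.
Under the third-price rule, the price is the third-highest bid: 38250 credits.
Surplus = 51500 credits − 38250 credits = 13250 credits.

Price 38250 credits; surplus 13250 credits.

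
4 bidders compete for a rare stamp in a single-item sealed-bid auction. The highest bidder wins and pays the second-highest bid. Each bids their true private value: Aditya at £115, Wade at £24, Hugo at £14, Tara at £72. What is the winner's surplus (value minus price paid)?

£43

Ranking the bids: Aditya £115, then Tara £72, then Wade £24, then Hugo £14.
Aditya wins with the top bid and pays the second-highest, £72.
Surplus = £115 − £72 = £43.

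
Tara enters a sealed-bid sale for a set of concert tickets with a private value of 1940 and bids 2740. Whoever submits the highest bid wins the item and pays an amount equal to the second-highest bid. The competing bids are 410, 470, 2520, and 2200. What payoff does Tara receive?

-580

Highest competing bid: 2520.
Tara's bid 2740 is the highest overall, so Tara wins and pays the second-highest bid, 2520.
Payoff = value − price = 1940 − 2520 = -580.
Overbidding won the item at a price above value — truthful bidding would have avoided this loss.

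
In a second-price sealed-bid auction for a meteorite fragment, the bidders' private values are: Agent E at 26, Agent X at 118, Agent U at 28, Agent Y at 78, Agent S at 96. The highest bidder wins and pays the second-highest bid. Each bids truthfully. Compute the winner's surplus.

Ranking the bids: Agent X 118; Agent S 96; Agent Y 78; Agent U 28; Agent E 26.
Agent X wins with the top bid and pays the second-highest, 96.
Surplus = 118 − 96 = 22.

Surplus = 22.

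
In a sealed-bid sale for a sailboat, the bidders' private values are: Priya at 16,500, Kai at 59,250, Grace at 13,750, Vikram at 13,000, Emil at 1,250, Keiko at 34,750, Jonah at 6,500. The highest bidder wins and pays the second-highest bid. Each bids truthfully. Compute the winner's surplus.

Winner's surplus: 24,500.

Bids in descending order: Kai 59,250 > Keiko 34,750 > Priya 16,500 > Grace 13,750 > Vikram 13,000 > Jonah 6,500 > Emil 1,250.
Kai wins with the top bid and pays the second-highest, 34,750.
Surplus = 59,250 − 34,750 = 24,500.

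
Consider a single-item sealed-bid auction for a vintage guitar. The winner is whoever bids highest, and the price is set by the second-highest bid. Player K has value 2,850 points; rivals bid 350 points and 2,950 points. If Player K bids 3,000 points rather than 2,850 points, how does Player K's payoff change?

-100 points

The highest competing bid is 2,950 points.
Bidding truthfully at 2,850 points: the top bid is 2,950 points (a rival), so Player K loses. Payoff = 0 points.
Bidding 3,000 points: Player K has the top bid, wins, and pays the second-highest bid 2,950 points. Payoff = 2,850 points − 2,950 points = -100 points.
Change = -100 points − 0 points = -100 points.
This is the dominant-strategy logic: truthful bidding weakly beats any alternative.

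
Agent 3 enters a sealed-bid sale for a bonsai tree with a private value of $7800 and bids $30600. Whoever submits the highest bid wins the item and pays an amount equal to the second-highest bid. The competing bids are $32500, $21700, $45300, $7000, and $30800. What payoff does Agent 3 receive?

Highest competing bid: $45300.
Agent 3's bid $30600 is not the highest, so Agent 3 loses, pays nothing, and earns zero payoff.

$0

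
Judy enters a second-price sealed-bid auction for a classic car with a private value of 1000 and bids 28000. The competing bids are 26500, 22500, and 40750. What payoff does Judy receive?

Highest competing bid: 40750.
Judy's bid 28000 is not the highest, so Judy loses, pays nothing, and earns zero payoff.

Payoff = 0.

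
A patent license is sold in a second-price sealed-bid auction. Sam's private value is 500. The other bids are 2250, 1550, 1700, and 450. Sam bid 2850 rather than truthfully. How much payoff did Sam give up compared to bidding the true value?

Payoff forgone: 1750.

The highest competing bid is 2250.
Bidding truthfully at 500: the top bid is 2250 (a rival), so Sam loses. Payoff = 0.
Bidding 2850: Sam has the top bid, wins, and pays the second-highest bid 2250. Payoff = 500 − 2250 = -1750.
Regret = truthful payoff − actual payoff = 0 − -1750 = 1750.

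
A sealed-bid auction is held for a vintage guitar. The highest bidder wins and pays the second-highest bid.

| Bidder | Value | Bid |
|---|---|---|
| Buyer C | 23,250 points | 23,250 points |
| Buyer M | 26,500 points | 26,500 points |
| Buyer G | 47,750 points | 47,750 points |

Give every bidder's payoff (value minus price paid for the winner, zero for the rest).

Payoffs: Buyer C 0 points, Buyer M 0 points, Buyer G 21,250 points.

Sorted high to low: Buyer G 47,750 points, then Buyer M 26,500 points, then Buyer C 23,250 points.
Buyer G has the top bid and wins; the price is the second-highest bid, 26,500 points.
Buyer G's payoff = 47,750 points − 26,500 points = 21,250 points. All other bidders lose, so their payoff is 0.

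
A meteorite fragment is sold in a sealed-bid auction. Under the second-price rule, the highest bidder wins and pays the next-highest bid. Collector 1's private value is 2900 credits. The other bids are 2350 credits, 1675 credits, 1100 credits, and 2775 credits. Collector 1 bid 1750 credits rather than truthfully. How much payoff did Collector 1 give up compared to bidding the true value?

Regret: 125 credits.

The highest competing bid is 2775 credits.
Bidding truthfully at 2900 credits: Collector 1 has the top bid, wins, and pays the second-highest bid 2775 credits. Payoff = 2900 credits − 2775 credits = 125 credits.
Bidding 1750 credits: the top bid is 2775 credits (a rival), so Collector 1 loses. Payoff = 0 credits.
Regret = truthful payoff − actual payoff = 125 credits − 0 credits = 125 credits.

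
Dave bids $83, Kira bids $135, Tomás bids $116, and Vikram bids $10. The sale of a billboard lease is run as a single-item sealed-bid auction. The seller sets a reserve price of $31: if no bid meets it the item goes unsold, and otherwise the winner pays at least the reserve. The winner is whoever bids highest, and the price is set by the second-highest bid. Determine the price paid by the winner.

$116

Sorted high to low: Kira $135; Tomás $116; Dave $83; Vikram $10.
Kira has the highest bid, so Kira wins.
The second-highest bid is $116, which exceeds the reserve, so that sets the price.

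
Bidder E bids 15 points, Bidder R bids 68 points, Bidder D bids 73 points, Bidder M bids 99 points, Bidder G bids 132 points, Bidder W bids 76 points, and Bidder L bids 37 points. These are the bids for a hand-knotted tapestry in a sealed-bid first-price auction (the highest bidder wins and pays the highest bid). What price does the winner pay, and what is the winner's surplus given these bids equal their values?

Ordered from highest: Bidder G 132 points, then Bidder M 99 points, then Bidder W 76 points, then Bidder D 73 points, then Bidder R 68 points, then Bidder L 37 points, then Bidder E 15 points.
Bidder G is the highest bidder, so Bidder G wins.
Under the first-price rule, the price is the highest bid: 132 points.
Surplus = 132 points − 132 points = 0 points.

The winner pays 132 points for a surplus of 0 points.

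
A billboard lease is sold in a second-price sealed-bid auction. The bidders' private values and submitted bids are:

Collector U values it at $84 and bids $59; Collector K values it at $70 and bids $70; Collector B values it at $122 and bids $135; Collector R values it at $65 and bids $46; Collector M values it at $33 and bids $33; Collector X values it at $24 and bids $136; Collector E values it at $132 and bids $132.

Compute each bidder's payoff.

Ordered from highest: Collector X $136, then Collector B $135, then Collector E $132, then Collector K $70, then Collector U $59, then Collector R $46, then Collector M $33.
Collector X has the top bid and wins; the price is the second-highest bid, $135.
Collector X's payoff = $24 − $135 = -$111. All other bidders lose, so their payoff is 0.

Collector U $0, Collector K $0, Collector B $0, Collector R $0, Collector M $0, Collector X -$111, Collector E $0.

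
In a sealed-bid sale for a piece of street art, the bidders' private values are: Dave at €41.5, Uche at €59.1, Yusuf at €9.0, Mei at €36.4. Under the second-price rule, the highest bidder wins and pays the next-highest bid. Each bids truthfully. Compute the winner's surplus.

Ordered from highest: Uche €59.1; Dave €41.5; Mei €36.4; Yusuf €9.0.
Uche wins with the top bid and pays the second-highest, €41.5.
Surplus = €59.1 − €41.5 = €17.6.

Winner's surplus: €17.6.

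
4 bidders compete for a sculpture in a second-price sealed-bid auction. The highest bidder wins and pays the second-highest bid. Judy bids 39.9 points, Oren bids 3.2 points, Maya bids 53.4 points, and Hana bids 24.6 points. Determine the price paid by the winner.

39.9 points

Ordered from highest: Maya 53.4 points > Judy 39.9 points > Hana 24.6 points > Oren 3.2 points.
Maya has the highest bid, so Maya wins.
The second-highest bid is 39.9 points, so that is what Maya pays.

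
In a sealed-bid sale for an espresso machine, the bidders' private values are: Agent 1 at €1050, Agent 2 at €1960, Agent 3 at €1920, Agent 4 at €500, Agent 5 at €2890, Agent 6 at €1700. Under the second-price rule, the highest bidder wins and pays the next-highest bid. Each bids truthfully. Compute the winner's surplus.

€930

Bids in descending order: Agent 5 €2890 > Agent 2 €1960 > Agent 3 €1920 > Agent 6 €1700 > Agent 1 €1050 > Agent 4 €500.
Agent 5 wins with the top bid and pays the second-highest, €1960.
Surplus = €2890 − €1960 = €930.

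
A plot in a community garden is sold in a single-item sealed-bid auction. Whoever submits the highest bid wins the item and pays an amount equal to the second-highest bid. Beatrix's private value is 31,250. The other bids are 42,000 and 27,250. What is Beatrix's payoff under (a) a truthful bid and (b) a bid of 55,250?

(a) 0  (b) -10,750

The highest competing bid is 42,000.
Bidding truthfully at 31,250: the top bid is 42,000 (a rival), so Beatrix loses. Payoff = 0.
Bidding 55,250: Beatrix has the top bid, wins, and pays the second-highest bid 42,000. Payoff = 31,250 − 42,000 = -10,750.
Deviating from a truthful bid can only lose payoff in a second-price auction — never gain.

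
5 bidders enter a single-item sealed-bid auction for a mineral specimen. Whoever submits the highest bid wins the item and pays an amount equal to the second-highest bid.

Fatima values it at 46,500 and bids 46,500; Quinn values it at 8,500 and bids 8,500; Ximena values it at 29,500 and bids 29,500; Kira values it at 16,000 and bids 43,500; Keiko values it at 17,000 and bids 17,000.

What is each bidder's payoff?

Ordered from highest: Fatima 46,500; Kira 43,500; Ximena 29,500; Keiko 17,000; Quinn 8,500.
Fatima has the top bid and wins; the price is the second-highest bid, 43,500.
Fatima's payoff = 46,500 − 43,500 = 3,000. All other bidders lose, so their payoff is 0.

Fatima 3,000, Quinn 0, Ximena 0, Kira 0, Keiko 0.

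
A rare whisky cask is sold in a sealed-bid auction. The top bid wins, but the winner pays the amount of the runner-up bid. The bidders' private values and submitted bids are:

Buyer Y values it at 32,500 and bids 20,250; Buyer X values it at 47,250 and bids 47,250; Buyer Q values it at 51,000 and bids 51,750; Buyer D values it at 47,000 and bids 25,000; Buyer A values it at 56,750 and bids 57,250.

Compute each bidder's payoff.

Buyer Y 0, Buyer X 0, Buyer Q 0, Buyer D 0, Buyer A 5,000.

Bids in descending order: Buyer A 57,250 > Buyer Q 51,750 > Buyer X 47,250 > Buyer D 25,000 > Buyer Y 20,250.
Buyer A has the top bid and wins; the price is the second-highest bid, 51,750.
Buyer A's payoff = 56,750 − 51,750 = 5,000. All other bidders lose, so their payoff is 0.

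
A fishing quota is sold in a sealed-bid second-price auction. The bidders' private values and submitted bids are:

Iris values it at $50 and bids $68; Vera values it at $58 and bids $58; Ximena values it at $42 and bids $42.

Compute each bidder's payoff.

Payoffs: Iris -$8, Vera $0, Ximena $0.

Ranking the bids: Iris $68; Vera $58; Ximena $42.
Iris has the top bid and wins; the price is the second-highest bid, $58.
Iris's payoff = $50 − $58 = -$8. All other bidders lose, so their payoff is 0.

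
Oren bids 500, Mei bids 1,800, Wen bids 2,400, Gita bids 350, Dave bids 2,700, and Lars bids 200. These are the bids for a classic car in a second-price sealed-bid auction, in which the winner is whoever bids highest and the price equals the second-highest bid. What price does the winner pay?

Price paid: 2,400.

Bids in descending order: Dave 2,700, then Wen 2,400, then Mei 1,800, then Oren 500, then Gita 350, then Lars 200.
Dave is the highest bidder, so Dave wins.
Under the second-price rule, the price is the second-highest bid: 2,400.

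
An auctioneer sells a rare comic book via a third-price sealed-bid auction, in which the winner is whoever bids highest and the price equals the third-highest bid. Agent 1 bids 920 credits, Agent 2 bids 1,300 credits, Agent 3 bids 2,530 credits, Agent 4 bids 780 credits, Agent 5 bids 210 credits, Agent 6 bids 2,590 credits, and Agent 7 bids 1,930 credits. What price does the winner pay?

Price paid: 1,930 credits.

Ranking the bids: Agent 6 2,590 credits > Agent 3 2,530 credits > Agent 7 1,930 credits > Agent 2 1,300 credits > Agent 1 920 credits > Agent 4 780 credits > Agent 5 210 credits.
Agent 6 is the highest bidder, so Agent 6 wins.
Under the third-price rule, the price is the third-highest bid: 1,930 credits.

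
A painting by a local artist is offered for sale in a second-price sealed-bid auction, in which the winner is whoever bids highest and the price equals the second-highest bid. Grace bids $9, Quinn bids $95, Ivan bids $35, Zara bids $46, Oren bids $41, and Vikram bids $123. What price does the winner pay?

Price paid: $95.

Ordered from highest: Vikram $123 > Quinn $95 > Zara $46 > Oren $41 > Ivan $35 > Grace $9.
Vikram is the highest bidder, so Vikram wins.
Under the second-price rule, the price is the second-highest bid: $95.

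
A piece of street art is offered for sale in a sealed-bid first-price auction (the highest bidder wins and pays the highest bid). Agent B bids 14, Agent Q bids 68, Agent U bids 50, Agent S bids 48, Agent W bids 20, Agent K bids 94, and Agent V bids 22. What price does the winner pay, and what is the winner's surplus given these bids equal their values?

Price 94; surplus 0.

Ranking the bids: Agent K 94; Agent Q 68; Agent U 50; Agent S 48; Agent V 22; Agent W 20; Agent B 14.
Agent K is the highest bidder, so Agent K wins.
Under the first-price rule, the price is the highest bid: 94.
Surplus = 94 − 94 = 0.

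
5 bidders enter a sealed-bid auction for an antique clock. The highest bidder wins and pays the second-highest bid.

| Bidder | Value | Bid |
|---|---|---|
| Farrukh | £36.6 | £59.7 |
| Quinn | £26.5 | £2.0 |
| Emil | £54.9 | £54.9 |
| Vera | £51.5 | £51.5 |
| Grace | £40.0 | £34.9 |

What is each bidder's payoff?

Sorted high to low: Farrukh £59.7; Emil £54.9; Vera £51.5; Grace £34.9; Quinn £2.0.
Farrukh has the top bid and wins; the price is the second-highest bid, £54.9.
Farrukh's payoff = £36.6 − £54.9 = -£18.3. All other bidders lose, so their payoff is 0.

Payoffs: Farrukh -£18.3, Quinn £0.0, Emil £0.0, Vera £0.0, Grace £0.0.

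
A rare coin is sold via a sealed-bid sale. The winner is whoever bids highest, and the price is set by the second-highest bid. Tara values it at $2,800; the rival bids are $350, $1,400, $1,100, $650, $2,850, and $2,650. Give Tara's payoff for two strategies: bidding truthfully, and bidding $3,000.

(a) $0  (b) -$50

The highest competing bid is $2,850.
Bidding truthfully at $2,800: the top bid is $2,850 (a rival), so Tara loses. Payoff = $0.
Bidding $3,000: Tara has the top bid, wins, and pays the second-highest bid $2,850. Payoff = $2,800 − $2,850 = -$50.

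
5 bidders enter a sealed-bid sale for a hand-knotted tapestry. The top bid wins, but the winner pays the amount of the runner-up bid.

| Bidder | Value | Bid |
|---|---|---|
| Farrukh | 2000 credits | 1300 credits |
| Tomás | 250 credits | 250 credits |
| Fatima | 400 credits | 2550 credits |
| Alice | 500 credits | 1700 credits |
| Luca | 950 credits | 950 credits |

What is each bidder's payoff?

Ranking the bids: Fatima 2550 credits; Alice 1700 credits; Farrukh 1300 credits; Luca 950 credits; Tomás 250 credits.
Fatima has the top bid and wins; the price is the second-highest bid, 1700 credits.
Fatima's payoff = 400 credits − 1700 credits = -1300 credits. All other bidders lose, so their payoff is 0.

Farrukh 0 credits, Tomás 0 credits, Fatima -1300 credits, Alice 0 credits, Luca 0 credits.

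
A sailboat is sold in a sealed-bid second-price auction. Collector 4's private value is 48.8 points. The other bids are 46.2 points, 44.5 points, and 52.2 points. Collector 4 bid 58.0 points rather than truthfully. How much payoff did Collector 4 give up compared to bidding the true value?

The highest competing bid is 52.2 points.
Bidding truthfully at 48.8 points: the top bid is 52.2 points (a rival), so Collector 4 loses. Payoff = 0.0 points.
Bidding 58.0 points: Collector 4 has the top bid, wins, and pays the second-highest bid 52.2 points. Payoff = 48.8 points − 52.2 points = -3.4 points.
Regret = truthful payoff − actual payoff = 0.0 points − -3.4 points = 3.4 points.

Payoff forgone: 3.4 points.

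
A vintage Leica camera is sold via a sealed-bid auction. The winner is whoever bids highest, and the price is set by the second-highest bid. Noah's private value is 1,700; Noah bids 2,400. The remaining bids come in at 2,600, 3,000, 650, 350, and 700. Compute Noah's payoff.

Noah's payoff: 0.

Highest competing bid: 3,000.
Noah's bid 2,400 is not the highest, so Noah loses, pays nothing, and earns zero payoff.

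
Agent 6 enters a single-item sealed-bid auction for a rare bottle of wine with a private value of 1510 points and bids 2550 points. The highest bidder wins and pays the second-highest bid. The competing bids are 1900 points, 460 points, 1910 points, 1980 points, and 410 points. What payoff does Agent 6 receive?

The bidder's payoff: -470 points.

Highest competing bid: 1980 points.
Agent 6's bid 2550 points is the highest overall, so Agent 6 wins and pays the second-highest bid, 1980 points.
Payoff = value − price = 1510 points − 1980 points = -470 points.
Overbidding won the item at a price above value — truthful bidding would have avoided this loss.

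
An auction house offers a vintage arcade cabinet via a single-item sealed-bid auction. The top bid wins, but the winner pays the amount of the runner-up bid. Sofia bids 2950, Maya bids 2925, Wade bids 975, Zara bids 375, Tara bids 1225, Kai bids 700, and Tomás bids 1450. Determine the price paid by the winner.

The winner pays 2925.

Ordered from highest: Sofia 2950; Maya 2925; Tomás 1450; Tara 1225; Wade 975; Kai 700; Zara 375.
Sofia has the highest bid, so Sofia wins.
The second-highest bid is 2925, so that is what Sofia pays.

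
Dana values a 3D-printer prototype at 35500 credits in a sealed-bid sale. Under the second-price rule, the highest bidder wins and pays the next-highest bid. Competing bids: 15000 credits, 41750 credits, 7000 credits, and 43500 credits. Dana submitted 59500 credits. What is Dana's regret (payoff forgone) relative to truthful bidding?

Payoff forgone: 8000 credits.

The highest competing bid is 43500 credits.
Bidding truthfully at 35500 credits: the top bid is 43500 credits (a rival), so Dana loses. Payoff = 0 credits.
Bidding 59500 credits: Dana has the top bid, wins, and pays the second-highest bid 43500 credits. Payoff = 35500 credits − 43500 credits = -8000 credits.
Regret = truthful payoff − actual payoff = 0 credits − -8000 credits = 8000 credits.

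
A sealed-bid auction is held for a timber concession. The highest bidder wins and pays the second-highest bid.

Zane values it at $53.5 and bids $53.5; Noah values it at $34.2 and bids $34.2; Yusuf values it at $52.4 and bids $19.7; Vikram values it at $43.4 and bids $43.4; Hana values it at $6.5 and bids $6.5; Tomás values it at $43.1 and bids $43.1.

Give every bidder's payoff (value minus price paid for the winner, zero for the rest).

Sorted high to low: Zane $53.5; Vikram $43.4; Tomás $43.1; Noah $34.2; Yusuf $19.7; Hana $6.5.
Zane has the top bid and wins; the price is the second-highest bid, $43.4.
Zane's payoff = $53.5 − $43.4 = $10.1. All other bidders lose, so their payoff is 0.

Zane $10.1, Noah $0.0, Yusuf $0.0, Vikram $0.0, Hana $0.0, Tomás $0.0.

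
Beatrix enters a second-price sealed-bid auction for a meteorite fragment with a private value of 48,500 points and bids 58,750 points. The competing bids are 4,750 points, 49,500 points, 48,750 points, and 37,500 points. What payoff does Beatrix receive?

Highest competing bid: 49,500 points.
Beatrix's bid 58,750 points is the highest overall, so Beatrix wins and pays the second-highest bid, 49,500 points.
Payoff = value − price = 48,500 points − 49,500 points = -1,000 points.

Beatrix's payoff: -1,000 points.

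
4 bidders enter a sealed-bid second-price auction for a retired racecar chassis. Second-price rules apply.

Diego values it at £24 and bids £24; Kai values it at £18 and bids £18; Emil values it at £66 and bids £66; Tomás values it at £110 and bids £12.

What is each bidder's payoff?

Diego £0, Kai £0, Emil £42, Tomás £0.

Ranking the bids: Emil £66; Diego £24; Kai £18; Tomás £12.
Emil has the top bid and wins; the price is the second-highest bid, £24.
Emil's payoff = £66 − £24 = £42. All other bidders lose, so their payoff is 0.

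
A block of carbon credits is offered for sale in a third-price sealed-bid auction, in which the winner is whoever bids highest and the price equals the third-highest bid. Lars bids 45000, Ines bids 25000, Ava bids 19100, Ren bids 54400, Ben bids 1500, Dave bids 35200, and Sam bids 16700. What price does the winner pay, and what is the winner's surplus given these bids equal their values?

Price 35200; surplus 19200.

Bids in descending order: Ren 54400; Lars 45000; Dave 35200; Ines 25000; Ava 19100; Sam 16700; Ben 1500.
Ren is the highest bidder, so Ren wins.
Under the third-price rule, the price is the third-highest bid: 35200.
Surplus = 54400 − 35200 = 19200.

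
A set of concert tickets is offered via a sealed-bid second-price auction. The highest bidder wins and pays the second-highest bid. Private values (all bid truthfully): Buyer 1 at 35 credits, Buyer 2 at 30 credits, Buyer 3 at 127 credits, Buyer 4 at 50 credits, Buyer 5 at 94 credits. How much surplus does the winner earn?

Bids in descending order: Buyer 3 127 credits, then Buyer 5 94 credits, then Buyer 4 50 credits, then Buyer 1 35 credits, then Buyer 2 30 credits.
Buyer 3 wins with the top bid and pays the second-highest, 94 credits.
Surplus = 127 credits − 94 credits = 33 credits.

Winner's surplus: 33 credits.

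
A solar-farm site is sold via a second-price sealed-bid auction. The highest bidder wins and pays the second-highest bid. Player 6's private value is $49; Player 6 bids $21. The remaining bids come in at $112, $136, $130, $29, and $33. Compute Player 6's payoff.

The bidder's payoff: $0.

Highest competing bid: $136.
Player 6's bid $21 is not the highest, so Player 6 loses, pays nothing, and earns zero payoff.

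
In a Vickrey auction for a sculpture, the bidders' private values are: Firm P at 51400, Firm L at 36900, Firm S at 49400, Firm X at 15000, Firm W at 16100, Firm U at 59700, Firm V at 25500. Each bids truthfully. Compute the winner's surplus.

Surplus = 8300.

Bids in descending order: Firm U 59700; Firm P 51400; Firm S 49400; Firm L 36900; Firm V 25500; Firm W 16100; Firm X 15000.
Firm U wins with the top bid and pays the second-highest, 51400.
Surplus = 59700 − 51400 = 8300.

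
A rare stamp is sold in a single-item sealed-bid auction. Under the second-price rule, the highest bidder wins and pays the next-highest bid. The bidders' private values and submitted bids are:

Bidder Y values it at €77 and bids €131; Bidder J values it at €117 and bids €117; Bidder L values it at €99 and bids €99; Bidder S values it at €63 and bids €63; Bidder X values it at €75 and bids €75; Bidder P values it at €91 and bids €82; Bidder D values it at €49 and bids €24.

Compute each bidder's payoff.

Bids in descending order: Bidder Y €131, then Bidder J €117, then Bidder L €99, then Bidder P €82, then Bidder X €75, then Bidder S €63, then Bidder D €24.
Bidder Y has the top bid and wins; the price is the second-highest bid, €117.
Bidder Y's payoff = €77 − €117 = -€40. All other bidders lose, so their payoff is 0.

Bidder Y -€40, Bidder J €0, Bidder L €0, Bidder S €0, Bidder X €0, Bidder P €0, Bidder D €0.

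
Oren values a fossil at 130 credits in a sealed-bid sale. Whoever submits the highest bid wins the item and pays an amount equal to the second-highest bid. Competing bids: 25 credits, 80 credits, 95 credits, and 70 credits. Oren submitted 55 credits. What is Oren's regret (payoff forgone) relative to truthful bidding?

Regret: 35 credits.

The highest competing bid is 95 credits.
Bidding truthfully at 130 credits: Oren has the top bid, wins, and pays the second-highest bid 95 credits. Payoff = 130 credits − 95 credits = 35 credits.
Bidding 55 credits: the top bid is 95 credits (a rival), so Oren loses. Payoff = 0 credits.
Regret = truthful payoff − actual payoff = 35 credits − 0 credits = 35 credits.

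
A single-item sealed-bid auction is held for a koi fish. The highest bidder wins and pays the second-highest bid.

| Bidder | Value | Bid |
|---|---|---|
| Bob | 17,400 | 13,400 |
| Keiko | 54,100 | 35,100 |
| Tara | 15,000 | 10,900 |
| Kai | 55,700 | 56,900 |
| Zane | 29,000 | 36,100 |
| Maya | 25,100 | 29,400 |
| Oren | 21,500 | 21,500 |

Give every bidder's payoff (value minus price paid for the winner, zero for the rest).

Bids in descending order: Kai 56,900 > Zane 36,100 > Keiko 35,100 > Maya 29,400 > Oren 21,500 > Bob 13,400 > Tara 10,900.
Kai has the top bid and wins; the price is the second-highest bid, 36,100.
Kai's payoff = 55,700 − 36,100 = 19,600. All other bidders lose, so their payoff is 0.

Bob 0, Keiko 0, Tara 0, Kai 19,600, Zane 0, Maya 0, Oren 0.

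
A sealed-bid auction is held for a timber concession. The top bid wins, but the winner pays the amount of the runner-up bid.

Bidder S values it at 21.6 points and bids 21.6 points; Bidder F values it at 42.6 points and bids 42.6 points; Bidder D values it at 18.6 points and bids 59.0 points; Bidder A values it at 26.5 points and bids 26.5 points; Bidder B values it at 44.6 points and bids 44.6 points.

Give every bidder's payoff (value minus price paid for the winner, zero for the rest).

Bidder S 0.0 points, Bidder F 0.0 points, Bidder D -26.0 points, Bidder A 0.0 points, Bidder B 0.0 points.

Ordered from highest: Bidder D 59.0 points > Bidder B 44.6 points > Bidder F 42.6 points > Bidder A 26.5 points > Bidder S 21.6 points.
Bidder D has the top bid and wins; the price is the second-highest bid, 44.6 points.
Bidder D's payoff = 18.6 points − 44.6 points = -26.0 points. All other bidders lose, so their payoff is 0.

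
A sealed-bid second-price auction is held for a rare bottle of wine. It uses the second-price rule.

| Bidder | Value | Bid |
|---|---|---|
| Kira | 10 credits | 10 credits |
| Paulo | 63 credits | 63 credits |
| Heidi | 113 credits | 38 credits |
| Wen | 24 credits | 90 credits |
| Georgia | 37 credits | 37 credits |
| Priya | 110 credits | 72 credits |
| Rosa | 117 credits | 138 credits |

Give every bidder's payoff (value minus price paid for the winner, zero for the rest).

Bids in descending order: Rosa 138 credits > Wen 90 credits > Priya 72 credits > Paulo 63 credits > Heidi 38 credits > Georgia 37 credits > Kira 10 credits.
Rosa has the top bid and wins; the price is the second-highest bid, 90 credits.
Rosa's payoff = 117 credits − 90 credits = 27 credits. All other bidders lose, so their payoff is 0.

Kira 0 credits, Paulo 0 credits, Heidi 0 credits, Wen 0 credits, Georgia 0 credits, Priya 0 credits, Rosa 27 credits.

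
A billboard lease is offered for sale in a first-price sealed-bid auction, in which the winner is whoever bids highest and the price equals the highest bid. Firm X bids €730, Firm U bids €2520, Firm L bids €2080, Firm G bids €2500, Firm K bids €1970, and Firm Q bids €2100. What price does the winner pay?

Price paid: €2520.

Ordered from highest: Firm U €2520 > Firm G €2500 > Firm Q €2100 > Firm L €2080 > Firm K €1970 > Firm X €730.
Firm U is the highest bidder, so Firm U wins.
Under the first-price rule, the price is the highest bid: €2520.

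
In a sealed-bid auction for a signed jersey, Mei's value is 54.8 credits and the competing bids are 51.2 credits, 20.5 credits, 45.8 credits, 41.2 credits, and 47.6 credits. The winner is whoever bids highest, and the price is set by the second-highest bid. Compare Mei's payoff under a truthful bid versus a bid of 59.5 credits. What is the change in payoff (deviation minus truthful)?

The highest competing bid is 51.2 credits.
Bidding truthfully at 54.8 credits: Mei has the top bid, wins, and pays the second-highest bid 51.2 credits. Payoff = 54.8 credits − 51.2 credits = 3.6 credits.
Bidding 59.5 credits: Mei has the top bid, wins, and pays the second-highest bid 51.2 credits. Payoff = 54.8 credits − 51.2 credits = 3.6 credits.
Change = 3.6 credits − 3.6 credits = 0.0 credits.
The bid only affects whether you win, not the price — here both bids land on the same side of the top rival bid, so the deviation is payoff-neutral.

0.0 credits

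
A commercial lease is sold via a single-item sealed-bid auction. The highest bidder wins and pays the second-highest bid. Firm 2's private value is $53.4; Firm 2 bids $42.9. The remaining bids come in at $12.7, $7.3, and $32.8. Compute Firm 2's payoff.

Highest competing bid: $32.8.
Firm 2's bid $42.9 is the highest overall, so Firm 2 wins and pays the second-highest bid, $32.8.
Payoff = value − price = $53.4 − $32.8 = $20.6.

The bidder's payoff: $20.6.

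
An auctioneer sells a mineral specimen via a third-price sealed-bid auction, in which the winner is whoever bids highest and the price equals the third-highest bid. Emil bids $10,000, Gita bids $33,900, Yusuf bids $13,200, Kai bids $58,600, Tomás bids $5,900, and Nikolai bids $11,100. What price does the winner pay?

Ordered from highest: Kai $58,600; Gita $33,900; Yusuf $13,200; Nikolai $11,100; Emil $10,000; Tomás $5,900.
Kai is the highest bidder, so Kai wins.
Under the third-price rule, the price is the third-highest bid: $13,200.

The winner pays $13,200.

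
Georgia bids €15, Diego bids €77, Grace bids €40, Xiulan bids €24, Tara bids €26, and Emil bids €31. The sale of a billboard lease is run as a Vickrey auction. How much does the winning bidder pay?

Sorted high to low: Diego €77, then Grace €40, then Emil €31, then Tara €26, then Xiulan €24, then Georgia €15.
Diego has the highest bid, so Diego wins.
The second-highest bid is €40, so that is what Diego pays.

The winner pays €40.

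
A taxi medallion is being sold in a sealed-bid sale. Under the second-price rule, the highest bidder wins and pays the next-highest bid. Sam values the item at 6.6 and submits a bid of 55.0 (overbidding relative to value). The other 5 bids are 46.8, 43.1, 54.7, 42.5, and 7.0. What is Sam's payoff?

Sam's payoff: -48.1.

Highest competing bid: 54.7.
Sam's bid 55.0 is the highest overall, so Sam wins and pays the second-highest bid, 54.7.
Payoff = value − price = 6.6 − 54.7 = -48.1.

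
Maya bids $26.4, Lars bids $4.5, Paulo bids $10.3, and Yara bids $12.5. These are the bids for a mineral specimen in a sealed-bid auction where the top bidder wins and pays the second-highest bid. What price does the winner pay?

The winner pays $12.5.

Sorted high to low: Maya $26.4 > Yara $12.5 > Paulo $10.3 > Lars $4.5.
Maya is the highest bidder, so Maya wins.
Under the second-price rule, the price is the second-highest bid: $12.5.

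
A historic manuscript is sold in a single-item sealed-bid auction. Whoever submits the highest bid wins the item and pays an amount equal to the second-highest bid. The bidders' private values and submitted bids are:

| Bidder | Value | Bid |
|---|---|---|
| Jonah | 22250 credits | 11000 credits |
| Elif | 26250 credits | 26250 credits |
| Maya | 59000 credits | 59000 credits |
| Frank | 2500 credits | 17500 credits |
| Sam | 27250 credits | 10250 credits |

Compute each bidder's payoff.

Sorted high to low: Maya 59000 credits; Elif 26250 credits; Frank 17500 credits; Jonah 11000 credits; Sam 10250 credits.
Maya has the top bid and wins; the price is the second-highest bid, 26250 credits.
Maya's payoff = 59000 credits − 26250 credits = 32750 credits. All other bidders lose, so their payoff is 0.

Jonah 0 credits, Elif 0 credits, Maya 32750 credits, Frank 0 credits, Sam 0 credits.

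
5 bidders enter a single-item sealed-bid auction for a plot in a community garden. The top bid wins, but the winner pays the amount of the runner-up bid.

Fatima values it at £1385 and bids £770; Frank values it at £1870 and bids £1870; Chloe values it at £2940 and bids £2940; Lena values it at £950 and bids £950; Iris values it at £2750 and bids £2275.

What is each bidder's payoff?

Payoffs: Fatima £0, Frank £0, Chloe £665, Lena £0, Iris £0.

Bids in descending order: Chloe £2940, then Iris £2275, then Frank £1870, then Lena £950, then Fatima £770.
Chloe has the top bid and wins; the price is the second-highest bid, £2275.
Chloe's payoff = £2940 − £2275 = £665. All other bidders lose, so their payoff is 0.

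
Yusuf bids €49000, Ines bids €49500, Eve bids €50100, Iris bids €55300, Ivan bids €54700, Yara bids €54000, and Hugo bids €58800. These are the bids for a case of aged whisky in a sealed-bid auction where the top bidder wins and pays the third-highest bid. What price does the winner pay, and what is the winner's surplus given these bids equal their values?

Ranking the bids: Hugo €58800; Iris €55300; Ivan €54700; Yara €54000; Eve €50100; Ines €49500; Yusuf €49000.
Hugo is the highest bidder, so Hugo wins.
Under the third-price rule, the price is the third-highest bid: €54700.
Surplus = €58800 − €54700 = €4100.

Price €54700; surplus €4100.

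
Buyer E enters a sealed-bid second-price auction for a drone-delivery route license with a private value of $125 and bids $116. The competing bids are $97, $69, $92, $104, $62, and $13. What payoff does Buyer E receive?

$21

Highest competing bid: $104.
Buyer E's bid $116 is the highest overall, so Buyer E wins and pays the second-highest bid, $104.
Payoff = value − price = $125 − $104 = $21.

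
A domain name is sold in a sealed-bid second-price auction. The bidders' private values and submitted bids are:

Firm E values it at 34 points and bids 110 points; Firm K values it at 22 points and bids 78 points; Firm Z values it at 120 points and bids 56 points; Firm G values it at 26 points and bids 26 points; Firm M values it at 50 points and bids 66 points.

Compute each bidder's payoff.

Payoffs: Firm E -44 points, Firm K 0 points, Firm Z 0 points, Firm G 0 points, Firm M 0 points.

Sorted high to low: Firm E 110 points; Firm K 78 points; Firm M 66 points; Firm Z 56 points; Firm G 26 points.
Firm E has the top bid and wins; the price is the second-highest bid, 78 points.
Firm E's payoff = 34 points − 78 points = -44 points. All other bidders lose, so their payoff is 0.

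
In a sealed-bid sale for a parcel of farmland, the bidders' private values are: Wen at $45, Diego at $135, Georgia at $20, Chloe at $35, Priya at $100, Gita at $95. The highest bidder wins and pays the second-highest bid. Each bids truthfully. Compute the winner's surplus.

Ranking the bids: Diego $135; Priya $100; Gita $95; Wen $45; Chloe $35; Georgia $20.
Diego wins with the top bid and pays the second-highest, $100.
Surplus = $135 − $100 = $35.

Winner's surplus: $35.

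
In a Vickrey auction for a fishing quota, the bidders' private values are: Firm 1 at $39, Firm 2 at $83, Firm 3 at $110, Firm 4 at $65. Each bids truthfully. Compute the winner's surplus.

Winner's surplus: $27.

Ordered from highest: Firm 3 $110, then Firm 2 $83, then Firm 4 $65, then Firm 1 $39.
Firm 3 wins with the top bid and pays the second-highest, $83.
Surplus = $110 − $83 = $27.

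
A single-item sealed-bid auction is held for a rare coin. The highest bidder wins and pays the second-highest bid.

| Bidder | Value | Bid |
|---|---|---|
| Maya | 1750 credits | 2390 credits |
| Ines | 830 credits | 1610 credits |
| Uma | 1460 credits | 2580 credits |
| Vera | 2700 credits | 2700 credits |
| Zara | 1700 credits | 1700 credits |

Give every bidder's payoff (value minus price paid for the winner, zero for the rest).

Ranking the bids: Vera 2700 credits, then Uma 2580 credits, then Maya 2390 credits, then Zara 1700 credits, then Ines 1610 credits.
Vera has the top bid and wins; the price is the second-highest bid, 2580 credits.
Vera's payoff = 2700 credits − 2580 credits = 120 credits. All other bidders lose, so their payoff is 0.

Payoffs: Maya 0 credits, Ines 0 credits, Uma 0 credits, Vera 120 credits, Zara 0 credits.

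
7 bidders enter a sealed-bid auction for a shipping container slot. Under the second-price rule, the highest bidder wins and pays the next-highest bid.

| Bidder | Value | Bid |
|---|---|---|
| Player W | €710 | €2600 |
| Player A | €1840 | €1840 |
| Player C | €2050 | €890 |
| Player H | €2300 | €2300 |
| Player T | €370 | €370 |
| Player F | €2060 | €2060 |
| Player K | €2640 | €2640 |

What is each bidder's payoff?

Bids in descending order: Player K €2640 > Player W €2600 > Player H €2300 > Player F €2060 > Player A €1840 > Player C €890 > Player T €370.
Player K has the top bid and wins; the price is the second-highest bid, €2600.
Player K's payoff = €2640 − €2600 = €40. All other bidders lose, so their payoff is 0.

Player W €0, Player A €0, Player C €0, Player H €0, Player T €0, Player F €0, Player K €40.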